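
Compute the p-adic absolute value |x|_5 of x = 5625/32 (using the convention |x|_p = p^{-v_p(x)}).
|5625/32|_5 = 1/625

Step 1 — compute v_5(x) by factoring powers of 5 out of the numerator and denominator: v_5(5625/32) = 4. Step 2 — apply |x|_p = p^{-v_p(x)} = 5^{-4} = 1/625.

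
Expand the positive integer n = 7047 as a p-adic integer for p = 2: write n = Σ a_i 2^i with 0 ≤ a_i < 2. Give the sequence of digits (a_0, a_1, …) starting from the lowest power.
(a_0, a_1, …) = (1, 1, 1, 0, 0, 0, 0, 1, 1, 1, 0, 1, 1)

Repeated division by 2 gives the digits low-to-high: 7047 = 1 + 1·2^1 + 1·2^2 + 1·2^7 + 1·2^8 + 1·2^9 + 1·2^11 + 1·2^12. Digit sequence: (1, 1, 1, 0, 0, 0, 0, 1, 1, 1, 0, 1, 1).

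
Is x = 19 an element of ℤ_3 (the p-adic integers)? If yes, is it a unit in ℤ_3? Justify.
x ∈ ℤ_3^× (unit); v_3(x) = 0

ℤ_3 = {x ∈ ℚ_3 : v_3(x) ≥ 0} and ℤ_3^× = {x ∈ ℤ_3 : v_3(x) = 0}. Here v_3(19) = v_3(num) − v_3(den) = 0; compare against these criteria.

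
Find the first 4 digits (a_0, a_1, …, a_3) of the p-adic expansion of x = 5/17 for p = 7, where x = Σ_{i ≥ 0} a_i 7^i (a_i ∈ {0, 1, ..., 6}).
(a_0, …, a_3) = (4, 4, 1, 1)

v_7(5/17) = 0 (numerator and denominator both coprime to 7), so x ∈ ℤ_7^×. Compute digits iteratively via a_i = x_i mod 7, x_{i+1} = (x_i − a_i)/7, with x_0 = x:
  x_0 = 5/17;  a_0 = 4;  x_1 = (x_0 − 4)/7 = -9/17
  x_1 = -9/17;  a_1 = 4;  x_2 = (x_1 − 4)/7 = -11/17
  x_2 = -11/17;  a_2 = 1;  x_3 = (x_2 − 1)/7 = -4/17
  x_3 = -4/17;  a_3 = 1;  x_4 = (x_3 − 1)/7 = -3/17
Digits: (4, 4, 1, 1).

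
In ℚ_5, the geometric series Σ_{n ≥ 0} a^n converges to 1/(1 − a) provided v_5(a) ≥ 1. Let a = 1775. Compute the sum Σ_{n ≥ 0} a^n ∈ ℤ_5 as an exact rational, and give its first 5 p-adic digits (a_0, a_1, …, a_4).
Σ a^n = 1/(1 − a) = -1/1774;  first 5 digits = (1, 0, 1, 4, 3)

v_5(a) = 2 ≥ 1, so the series converges in ℤ_5 to 1/(1 − a) = 1/(1 − 1775) = -1/1774. Expand this rational in ℤ_5: compute digits iteratively via d_i = x_i mod 5, x_{i+1} = (x_i − d_i)/5. The first 5 digits are (1, 0, 1, 4, 3).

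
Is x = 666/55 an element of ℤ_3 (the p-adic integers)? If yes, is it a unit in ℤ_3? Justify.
x ∈ ℤ_3 but not a unit; v_3(x) = 2 > 0

ℤ_3 = {x ∈ ℚ_3 : v_3(x) ≥ 0} and ℤ_3^× = {x ∈ ℤ_3 : v_3(x) = 0}. Here v_3(666/55) = v_3(num) − v_3(den) = 2; compare against these criteria.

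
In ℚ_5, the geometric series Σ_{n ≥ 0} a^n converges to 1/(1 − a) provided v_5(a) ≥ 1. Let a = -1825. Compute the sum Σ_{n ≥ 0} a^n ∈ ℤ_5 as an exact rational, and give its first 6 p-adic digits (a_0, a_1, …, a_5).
Σ a^n = 1/(1 − a) = 1/1826;  first 6 digits = (1, 0, 2, 0, 1, 0)

v_5(a) = 2 ≥ 1, so the series converges in ℤ_5 to 1/(1 − a) = 1/(1 − (-1825)) = 1/1826. Expand this rational in ℤ_5: compute digits iteratively via d_i = x_i mod 5, x_{i+1} = (x_i − d_i)/5. The first 6 digits are (1, 0, 2, 0, 1, 0).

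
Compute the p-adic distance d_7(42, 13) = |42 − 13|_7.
d_7(42, 13) = 1

Step 1 — x − y = 42 − 13 = 29. Step 2 — v_7(29) = 0 (factor: 29 = (7^0 · 29); the sign does not affect v_p). Step 3 — |x − y|_7 = 7^{0} = 1.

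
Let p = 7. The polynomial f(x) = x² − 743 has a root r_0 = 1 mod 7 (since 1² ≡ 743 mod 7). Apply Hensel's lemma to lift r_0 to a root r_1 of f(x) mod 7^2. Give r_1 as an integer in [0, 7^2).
r_1 = 29 (mod 49)

Hensel's recurrence: r_{i+1} = r_i − f(r_i)·(f′(r_i))^{-1} mod 7^{i+2}, with f′(x) = 2x. Iterate:
  r_0 = 1 (mod 7)
  r_1 = 29 (mod 49)
Final: r_1 = 29, and one checks f(r_1) ≡ 0 mod 7^2.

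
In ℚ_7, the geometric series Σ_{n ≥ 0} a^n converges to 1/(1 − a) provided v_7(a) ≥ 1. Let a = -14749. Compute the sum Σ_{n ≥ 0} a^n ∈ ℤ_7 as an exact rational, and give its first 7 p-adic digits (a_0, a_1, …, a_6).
Σ a^n = 1/(1 − a) = 1/14750;  first 7 digits = (1, 0, 0, 6, 0, 6, 0)

v_7(a) = 3 ≥ 1, so the series converges in ℤ_7 to 1/(1 − a) = 1/(1 − (-14749)) = 1/14750. Expand this rational in ℤ_7: compute digits iteratively via d_i = x_i mod 7, x_{i+1} = (x_i − d_i)/7. The first 7 digits are (1, 0, 0, 6, 0, 6, 0).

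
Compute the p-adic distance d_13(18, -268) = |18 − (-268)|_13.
d_13(18, -268) = 1/13

Step 1 — x − y = 18 − (-268) = 286. Step 2 — v_13(286) = 1 (factor: 286 = (13^1 · 22); the sign does not affect v_p). Step 3 — |x − y|_13 = 13^{-1} = 1/13.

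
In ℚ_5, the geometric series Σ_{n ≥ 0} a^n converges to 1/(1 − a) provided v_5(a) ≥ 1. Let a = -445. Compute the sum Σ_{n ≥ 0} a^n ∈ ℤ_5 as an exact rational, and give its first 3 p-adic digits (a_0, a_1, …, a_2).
Σ a^n = 1/(1 − a) = 1/446;  first 3 digits = (1, 1, 3)

v_5(a) = 1 ≥ 1, so the series converges in ℤ_5 to 1/(1 − a) = 1/(1 − (-445)) = 1/446. Expand this rational in ℤ_5: compute digits iteratively via d_i = x_i mod 5, x_{i+1} = (x_i − d_i)/5. The first 3 digits are (1, 1, 3).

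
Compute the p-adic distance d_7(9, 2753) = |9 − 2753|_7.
d_7(9, 2753) = 1/343

Step 1 — x − y = 9 − 2753 = -2744. Step 2 — v_7(-2744) = 3 (factor: -2744 = −(7^3 · 8); the sign does not affect v_p). Step 3 — |x − y|_7 = 7^{-3} = 1/343.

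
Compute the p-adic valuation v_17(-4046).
v_17(-4046) = 2

v_17(n) is the largest exponent k such that 17^k divides n. Factor out: -4046 = -17^2 · 14. (Sign doesn't affect v_p.) So v_17(-4046) = 2.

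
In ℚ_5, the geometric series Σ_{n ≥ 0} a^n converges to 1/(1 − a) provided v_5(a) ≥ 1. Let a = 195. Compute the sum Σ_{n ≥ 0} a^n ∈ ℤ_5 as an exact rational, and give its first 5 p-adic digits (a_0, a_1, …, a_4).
Σ a^n = 1/(1 − a) = -1/194;  first 5 digits = (1, 4, 3, 4, 0)

v_5(a) = 1 ≥ 1, so the series converges in ℤ_5 to 1/(1 − a) = 1/(1 − 195) = -1/194. Expand this rational in ℤ_5: compute digits iteratively via d_i = x_i mod 5, x_{i+1} = (x_i − d_i)/5. The first 5 digits are (1, 4, 3, 4, 0).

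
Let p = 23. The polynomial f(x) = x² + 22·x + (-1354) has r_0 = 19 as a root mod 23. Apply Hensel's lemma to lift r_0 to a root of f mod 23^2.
r_1 = 249 (mod 529)

Hensel: r_{i+1} = r_i − f(r_i)·(f′(r_i))^{-1} mod 23^{i+2}, f′(x) = 2x + 22. Iterate:
  r_0 = 19 (mod 23)
  r_1 = 249 (mod 529)
Final: r = 249 satisfies f(r) ≡ 0 mod 23^2.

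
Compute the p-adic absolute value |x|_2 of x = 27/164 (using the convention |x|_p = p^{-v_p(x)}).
|27/164|_2 = 4

Step 1 — compute v_2(x) by factoring powers of 2 out of the numerator and denominator: v_2(27/164) = -2. Step 2 — apply |x|_p = p^{-v_p(x)} = 2^{2} = 4.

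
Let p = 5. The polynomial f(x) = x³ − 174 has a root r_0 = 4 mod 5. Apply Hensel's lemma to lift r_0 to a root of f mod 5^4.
r_3 = 474 (mod 625)

Hensel: r_{i+1} = r_i − f(r_i)/f′(r_i) mod 5^{i+2}, where f′(x) = 3x². Iterate:
  r_0 = 4 (mod 5)
  r_1 = 24 (mod 25)
  r_2 = 99 (mod 125)
  r_3 = 474 (mod 625)
Final: r = 474 with f(r) ≡ 0 mod 5^4.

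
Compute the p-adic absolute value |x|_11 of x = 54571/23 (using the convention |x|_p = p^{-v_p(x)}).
|54571/23|_11 = 1/1331

Step 1 — compute v_11(x) by factoring powers of 11 out of the numerator and denominator: v_11(54571/23) = 3. Step 2 — apply |x|_p = p^{-v_p(x)} = 11^{-3} = 1/1331.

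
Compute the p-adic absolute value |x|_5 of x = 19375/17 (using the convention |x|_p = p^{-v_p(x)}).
|19375/17|_5 = 1/625

Step 1 — compute v_5(x) by factoring powers of 5 out of the numerator and denominator: v_5(19375/17) = 4. Step 2 — apply |x|_p = p^{-v_p(x)} = 5^{-4} = 1/625.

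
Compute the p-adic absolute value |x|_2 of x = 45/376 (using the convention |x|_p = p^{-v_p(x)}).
|45/376|_2 = 8

Step 1 — compute v_2(x) by factoring powers of 2 out of the numerator and denominator: v_2(45/376) = -3. Step 2 — apply |x|_p = p^{-v_p(x)} = 2^{3} = 8.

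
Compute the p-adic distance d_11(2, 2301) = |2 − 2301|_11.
d_11(2, 2301) = 1/121

Step 1 — x − y = 2 − 2301 = -2299. Step 2 — v_11(-2299) = 2 (factor: -2299 = −(11^2 · 19); the sign does not affect v_p). Step 3 — |x − y|_11 = 11^{-2} = 1/121.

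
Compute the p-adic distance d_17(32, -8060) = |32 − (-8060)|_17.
d_17(32, -8060) = 1/289

Step 1 — x − y = 32 − (-8060) = 8092. Step 2 — v_17(8092) = 2 (factor: 8092 = (17^2 · 28); the sign does not affect v_p). Step 3 — |x − y|_17 = 17^{-2} = 1/289.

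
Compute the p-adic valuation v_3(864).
v_3(864) = 3

v_3(n) is the largest exponent k such that 3^k divides n. Factor out: 864 = 3^3 · 32. (Sign doesn't affect v_p.) So v_3(864) = 3.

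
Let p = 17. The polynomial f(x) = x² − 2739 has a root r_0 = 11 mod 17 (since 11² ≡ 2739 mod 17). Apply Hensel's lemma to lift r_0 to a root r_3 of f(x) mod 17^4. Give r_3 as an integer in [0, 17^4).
r_3 = 58219 (mod 83521)

Hensel's recurrence: r_{i+1} = r_i − f(r_i)·(f′(r_i))^{-1} mod 17^{i+2}, with f′(x) = 2x. Iterate:
  r_0 = 11 (mod 17)
  r_1 = 130 (mod 289)
  r_2 = 4176 (mod 4913)
  r_3 = 58219 (mod 83521)
Final: r_3 = 58219, and one checks f(r_3) ≡ 0 mod 17^4.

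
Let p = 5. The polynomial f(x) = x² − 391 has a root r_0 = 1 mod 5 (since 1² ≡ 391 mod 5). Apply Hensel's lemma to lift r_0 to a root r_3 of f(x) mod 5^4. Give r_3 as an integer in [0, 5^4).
r_3 = 496 (mod 625)

Hensel's recurrence: r_{i+1} = r_i − f(r_i)·(f′(r_i))^{-1} mod 5^{i+2}, with f′(x) = 2x. Iterate:
  r_0 = 1 (mod 5)
  r_1 = 21 (mod 25)
  r_2 = 121 (mod 125)
  r_3 = 496 (mod 625)
Final: r_3 = 496, and one checks f(r_3) ≡ 0 mod 5^4.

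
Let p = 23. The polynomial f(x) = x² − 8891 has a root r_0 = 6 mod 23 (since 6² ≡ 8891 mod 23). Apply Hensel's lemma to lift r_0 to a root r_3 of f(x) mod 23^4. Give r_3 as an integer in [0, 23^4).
r_3 = 5549 (mod 279841)

Hensel's recurrence: r_{i+1} = r_i − f(r_i)·(f′(r_i))^{-1} mod 23^{i+2}, with f′(x) = 2x. Iterate:
  r_0 = 6 (mod 23)
  r_1 = 259 (mod 529)
  r_2 = 5549 (mod 12167)
  r_3 = 5549 (mod 279841)
Final: r_3 = 5549, and one checks f(r_3) ≡ 0 mod 23^4.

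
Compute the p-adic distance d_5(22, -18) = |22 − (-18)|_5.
d_5(22, -18) = 1/5

Step 1 — x − y = 22 − (-18) = 40. Step 2 — v_5(40) = 1 (factor: 40 = (5^1 · 8); the sign does not affect v_p). Step 3 — |x − y|_5 = 5^{-1} = 1/5.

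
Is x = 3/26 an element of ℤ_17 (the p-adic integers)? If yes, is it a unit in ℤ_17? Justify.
x ∈ ℤ_17^× (unit); v_17(x) = 0

ℤ_17 = {x ∈ ℚ_17 : v_17(x) ≥ 0} and ℤ_17^× = {x ∈ ℤ_17 : v_17(x) = 0}. Here v_17(3/26) = v_17(num) − v_17(den) = 0; compare against these criteria.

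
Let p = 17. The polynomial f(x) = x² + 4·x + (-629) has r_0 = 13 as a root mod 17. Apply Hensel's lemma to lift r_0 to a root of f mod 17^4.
r_3 = 11471 (mod 83521)

Hensel: r_{i+1} = r_i − f(r_i)·(f′(r_i))^{-1} mod 17^{i+2}, f′(x) = 2x + 4. Iterate:
  r_0 = 13 (mod 17)
  r_1 = 200 (mod 289)
  r_2 = 1645 (mod 4913)
  r_3 = 11471 (mod 83521)
Final: r = 11471 satisfies f(r) ≡ 0 mod 17^4.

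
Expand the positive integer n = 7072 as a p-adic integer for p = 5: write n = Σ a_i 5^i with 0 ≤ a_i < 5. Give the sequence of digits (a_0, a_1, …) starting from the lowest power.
(a_0, a_1, …) = (2, 4, 2, 1, 1, 2)

Repeated division by 5 gives the digits low-to-high: 7072 = 2 + 4·5^1 + 2·5^2 + 1·5^3 + 1·5^4 + 2·5^5. Digit sequence: (2, 4, 2, 1, 1, 2).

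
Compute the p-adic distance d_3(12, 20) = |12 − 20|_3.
d_3(12, 20) = 1

Step 1 — x − y = 12 − 20 = -8. Step 2 — v_3(-8) = 0 (factor: -8 = −(3^0 · 8); the sign does not affect v_p). Step 3 — |x − y|_3 = 3^{0} = 1.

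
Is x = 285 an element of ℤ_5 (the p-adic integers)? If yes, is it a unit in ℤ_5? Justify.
x ∈ ℤ_5 but not a unit; v_5(x) = 1 > 0

ℤ_5 = {x ∈ ℚ_5 : v_5(x) ≥ 0} and ℤ_5^× = {x ∈ ℤ_5 : v_5(x) = 0}. Here v_5(285) = v_5(num) − v_5(den) = 1; compare against these criteria.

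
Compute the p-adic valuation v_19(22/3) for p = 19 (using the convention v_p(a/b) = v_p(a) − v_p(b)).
v_19(22/3) = 0

Factor powers of 19 from the numerator and denominator of the reduced fraction: 22 = 19^0 · 22 and 3 = 19^0 · 3. Apply v_p(a/b) = v_p(a) − v_p(b): v_19(22/3) = 0 − 0 = 0.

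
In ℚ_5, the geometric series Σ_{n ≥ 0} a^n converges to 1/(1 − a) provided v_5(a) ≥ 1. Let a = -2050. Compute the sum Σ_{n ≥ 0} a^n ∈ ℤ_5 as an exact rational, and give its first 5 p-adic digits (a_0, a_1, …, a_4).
Σ a^n = 1/(1 − a) = 1/2051;  first 5 digits = (1, 0, 3, 3, 0)

v_5(a) = 2 ≥ 1, so the series converges in ℤ_5 to 1/(1 − a) = 1/(1 − (-2050)) = 1/2051. Expand this rational in ℤ_5: compute digits iteratively via d_i = x_i mod 5, x_{i+1} = (x_i − d_i)/5. The first 5 digits are (1, 0, 3, 3, 0).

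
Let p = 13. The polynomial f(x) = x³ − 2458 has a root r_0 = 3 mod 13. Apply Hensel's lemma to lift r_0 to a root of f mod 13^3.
r_2 = 68 (mod 2197)

Hensel: r_{i+1} = r_i − f(r_i)/f′(r_i) mod 13^{i+2}, where f′(x) = 3x². Iterate:
  r_0 = 3 (mod 13)
  r_1 = 68 (mod 169)
  r_2 = 68 (mod 2197)
Final: r = 68 with f(r) ≡ 0 mod 13^3.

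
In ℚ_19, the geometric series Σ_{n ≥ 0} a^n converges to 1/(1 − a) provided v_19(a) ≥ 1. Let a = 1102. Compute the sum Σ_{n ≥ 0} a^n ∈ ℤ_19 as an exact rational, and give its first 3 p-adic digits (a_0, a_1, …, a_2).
Σ a^n = 1/(1 − a) = -1/1101;  first 3 digits = (1, 1, 4)

v_19(a) = 1 ≥ 1, so the series converges in ℤ_19 to 1/(1 − a) = 1/(1 − 1102) = -1/1101. Expand this rational in ℤ_19: compute digits iteratively via d_i = x_i mod 19, x_{i+1} = (x_i − d_i)/19. The first 3 digits are (1, 1, 4).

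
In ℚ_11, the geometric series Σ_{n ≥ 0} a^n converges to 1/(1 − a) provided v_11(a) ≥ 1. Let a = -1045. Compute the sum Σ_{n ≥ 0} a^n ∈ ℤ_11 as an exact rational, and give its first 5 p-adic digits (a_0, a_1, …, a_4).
Σ a^n = 1/(1 − a) = 1/1046;  first 5 digits = (1, 4, 7, 3, 3)

v_11(a) = 1 ≥ 1, so the series converges in ℤ_11 to 1/(1 − a) = 1/(1 − (-1045)) = 1/1046. Expand this rational in ℤ_11: compute digits iteratively via d_i = x_i mod 11, x_{i+1} = (x_i − d_i)/11. The first 5 digits are (1, 4, 7, 3, 3).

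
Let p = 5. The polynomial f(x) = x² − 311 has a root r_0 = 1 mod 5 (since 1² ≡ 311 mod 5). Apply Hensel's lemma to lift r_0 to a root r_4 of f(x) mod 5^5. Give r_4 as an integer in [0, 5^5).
r_4 = 81 (mod 3125)

Hensel's recurrence: r_{i+1} = r_i − f(r_i)·(f′(r_i))^{-1} mod 5^{i+2}, with f′(x) = 2x. Iterate:
  r_0 = 1 (mod 5)
  r_1 = 6 (mod 25)
  r_2 = 81 (mod 125)
  r_3 = 81 (mod 625)
  r_4 = 81 (mod 3125)
Final: r_4 = 81, and one checks f(r_4) ≡ 0 mod 5^5.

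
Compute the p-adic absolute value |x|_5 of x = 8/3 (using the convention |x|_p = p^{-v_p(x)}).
|8/3|_5 = 1

Step 1 — compute v_5(x) by factoring powers of 5 out of the numerator and denominator: v_5(8/3) = 0. Step 2 — apply |x|_p = p^{-v_p(x)} = 5^{0} = 1.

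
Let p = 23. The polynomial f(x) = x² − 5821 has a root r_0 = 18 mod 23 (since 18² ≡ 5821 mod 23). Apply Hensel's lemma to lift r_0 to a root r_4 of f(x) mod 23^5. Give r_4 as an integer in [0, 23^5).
r_4 = 2356322 (mod 6436343)

Hensel's recurrence: r_{i+1} = r_i − f(r_i)·(f′(r_i))^{-1} mod 23^{i+2}, with f′(x) = 2x. Iterate:
  r_0 = 18 (mod 23)
  r_1 = 156 (mod 529)
  r_2 = 8091 (mod 12167)
  r_3 = 117594 (mod 279841)
  r_4 = 2356322 (mod 6436343)
Final: r_4 = 2356322, and one checks f(r_4) ≡ 0 mod 23^5.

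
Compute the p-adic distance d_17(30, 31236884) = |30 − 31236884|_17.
d_17(30, 31236884) = 1/1419857

Step 1 — x − y = 30 − 31236884 = -31236854. Step 2 — v_17(-31236854) = 5 (factor: -31236854 = −(17^5 · 22); the sign does not affect v_p). Step 3 — |x − y|_17 = 17^{-5} = 1/1419857.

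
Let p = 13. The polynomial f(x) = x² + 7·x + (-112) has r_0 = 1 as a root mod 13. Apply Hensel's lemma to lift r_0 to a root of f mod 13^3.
r_2 = 1158 (mod 2197)

Hensel: r_{i+1} = r_i − f(r_i)·(f′(r_i))^{-1} mod 13^{i+2}, f′(x) = 2x + 7. Iterate:
  r_0 = 1 (mod 13)
  r_1 = 144 (mod 169)
  r_2 = 1158 (mod 2197)
Final: r = 1158 satisfies f(r) ≡ 0 mod 13^3.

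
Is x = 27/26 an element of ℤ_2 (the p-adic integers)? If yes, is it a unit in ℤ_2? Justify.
x ∉ ℤ_2 (v_2(x) = -1 < 0)

ℤ_2 = {x ∈ ℚ_2 : v_2(x) ≥ 0} and ℤ_2^× = {x ∈ ℤ_2 : v_2(x) = 0}. Here v_2(27/26) = v_2(num) − v_2(den) = -1; compare against these criteria.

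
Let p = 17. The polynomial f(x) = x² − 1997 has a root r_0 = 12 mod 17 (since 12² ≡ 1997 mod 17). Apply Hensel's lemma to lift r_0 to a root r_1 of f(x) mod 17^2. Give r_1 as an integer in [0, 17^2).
r_1 = 29 (mod 289)

Hensel's recurrence: r_{i+1} = r_i − f(r_i)·(f′(r_i))^{-1} mod 17^{i+2}, with f′(x) = 2x. Iterate:
  r_0 = 12 (mod 17)
  r_1 = 29 (mod 289)
Final: r_1 = 29, and one checks f(r_1) ≡ 0 mod 17^2.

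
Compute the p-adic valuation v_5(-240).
v_5(-240) = 1

v_5(n) is the largest exponent k such that 5^k divides n. Factor out: -240 = -5^1 · 48. (Sign doesn't affect v_p.) So v_5(-240) = 1.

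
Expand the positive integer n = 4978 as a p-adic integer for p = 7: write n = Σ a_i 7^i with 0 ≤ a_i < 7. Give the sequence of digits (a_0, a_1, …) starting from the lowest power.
(a_0, a_1, …) = (1, 4, 3, 0, 2)

Repeated division by 7 gives the digits low-to-high: 4978 = 1 + 4·7^1 + 3·7^2 + 2·7^4. Digit sequence: (1, 4, 3, 0, 2).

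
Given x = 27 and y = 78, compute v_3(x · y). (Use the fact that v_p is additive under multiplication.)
v_3(2106) = 4

v_p(x) = 3 (factor: 27 = 3^3 · 1); v_p(y) = 1 (factor: 78 = 3^1 · 26). Additivity: v_p(xy) = v_p(x) + v_p(y) = 3 + 1 = 4. (Direct check: xy = 2106 = 3^4 · (26).)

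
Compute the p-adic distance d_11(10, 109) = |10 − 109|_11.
d_11(10, 109) = 1/11

Step 1 — x − y = 10 − 109 = -99. Step 2 — v_11(-99) = 1 (factor: -99 = −(11^1 · 9); the sign does not affect v_p). Step 3 — |x − y|_11 = 11^{-1} = 1/11.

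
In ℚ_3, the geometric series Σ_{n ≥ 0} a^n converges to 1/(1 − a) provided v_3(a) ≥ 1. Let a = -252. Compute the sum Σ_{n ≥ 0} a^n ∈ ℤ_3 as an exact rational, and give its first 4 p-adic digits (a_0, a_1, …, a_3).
Σ a^n = 1/(1 − a) = 1/253;  first 4 digits = (1, 0, 2, 2)

v_3(a) = 2 ≥ 1, so the series converges in ℤ_3 to 1/(1 − a) = 1/(1 − (-252)) = 1/253. Expand this rational in ℤ_3: compute digits iteratively via d_i = x_i mod 3, x_{i+1} = (x_i − d_i)/3. The first 4 digits are (1, 0, 2, 2).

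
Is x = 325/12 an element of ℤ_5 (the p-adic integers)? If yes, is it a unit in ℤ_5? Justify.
x ∈ ℤ_5 but not a unit; v_5(x) = 2 > 0

ℤ_5 = {x ∈ ℚ_5 : v_5(x) ≥ 0} and ℤ_5^× = {x ∈ ℤ_5 : v_5(x) = 0}. Here v_5(325/12) = v_5(num) − v_5(den) = 2; compare against these criteria.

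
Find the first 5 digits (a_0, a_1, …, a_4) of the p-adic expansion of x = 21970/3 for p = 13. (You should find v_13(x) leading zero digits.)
(a_0, …, a_4) = (0, 0, 0, 12, 8)

v_13(21970/3) = 3, so a_0 = ... = a_2 = 0. Factor out: x = 13^3 · u with u = 10/3 a unit in ℤ_13. Expand u iteratively via a_{v+i} = u_i mod 13, u_{i+1} = (u_i − a_{v+i})/13:
  u_0 = 10/3;  a_3 = 12;  u_1 = (u_0 − 12)/13 = -2/3
  u_1 = -2/3;  a_4 = 8;  u_2 = (u_1 − 8)/13 = -2/3
Digits: (0, 0, 0, 12, 8).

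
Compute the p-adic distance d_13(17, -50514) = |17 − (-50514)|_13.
d_13(17, -50514) = 1/2197

Step 1 — x − y = 17 − (-50514) = 50531. Step 2 — v_13(50531) = 3 (factor: 50531 = (13^3 · 23); the sign does not affect v_p). Step 3 — |x − y|_13 = 13^{-3} = 1/2197.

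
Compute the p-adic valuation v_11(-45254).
v_11(-45254) = 3

v_11(n) is the largest exponent k such that 11^k divides n. Factor out: -45254 = -11^3 · 34. (Sign doesn't affect v_p.) So v_11(-45254) = 3.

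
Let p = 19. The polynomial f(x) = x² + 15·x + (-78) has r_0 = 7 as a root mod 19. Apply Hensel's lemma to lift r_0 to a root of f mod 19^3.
r_2 = 3465 (mod 6859)

Hensel: r_{i+1} = r_i − f(r_i)·(f′(r_i))^{-1} mod 19^{i+2}, f′(x) = 2x + 15. Iterate:
  r_0 = 7 (mod 19)
  r_1 = 216 (mod 361)
  r_2 = 3465 (mod 6859)
Final: r = 3465 satisfies f(r) ≡ 0 mod 19^3.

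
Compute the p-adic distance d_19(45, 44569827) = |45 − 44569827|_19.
d_19(45, 44569827) = 1/2476099

Step 1 — x − y = 45 − 44569827 = -44569782. Step 2 — v_19(-44569782) = 5 (factor: -44569782 = −(19^5 · 18); the sign does not affect v_p). Step 3 — |x − y|_19 = 19^{-5} = 1/2476099.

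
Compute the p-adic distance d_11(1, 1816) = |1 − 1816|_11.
d_11(1, 1816) = 1/121

Step 1 — x − y = 1 − 1816 = -1815. Step 2 — v_11(-1815) = 2 (factor: -1815 = −(11^2 · 15); the sign does not affect v_p). Step 3 — |x − y|_11 = 11^{-2} = 1/121.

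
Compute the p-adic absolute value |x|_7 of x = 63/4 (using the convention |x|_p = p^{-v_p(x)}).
|63/4|_7 = 1/7

Step 1 — compute v_7(x) by factoring powers of 7 out of the numerator and denominator: v_7(63/4) = 1. Step 2 — apply |x|_p = p^{-v_p(x)} = 7^{-1} = 1/7.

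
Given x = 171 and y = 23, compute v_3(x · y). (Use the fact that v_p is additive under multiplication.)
v_3(3933) = 2

v_p(x) = 2 (factor: 171 = 3^2 · 19); v_p(y) = 0 (factor: 23 = 3^0 · 23). Additivity: v_p(xy) = v_p(x) + v_p(y) = 2 + 0 = 2. (Direct check: xy = 3933 = 3^2 · (437).)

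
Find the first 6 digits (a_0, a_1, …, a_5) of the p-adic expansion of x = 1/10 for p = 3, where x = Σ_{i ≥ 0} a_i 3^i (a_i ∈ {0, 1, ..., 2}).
(a_0, …, a_5) = (1, 0, 2, 2, 0, 0)

v_3(1/10) = 0 (numerator and denominator both coprime to 3), so x ∈ ℤ_3^×. Compute digits iteratively via a_i = x_i mod 3, x_{i+1} = (x_i − a_i)/3, with x_0 = x:
  x_0 = 1/10;  a_0 = 1;  x_1 = (x_0 − 1)/3 = -3/10
  x_1 = -3/10;  a_1 = 0;  x_2 = (x_1 − 0)/3 = -1/10
  x_2 = -1/10;  a_2 = 2;  x_3 = (x_2 − 2)/3 = -7/10
  x_3 = -7/10;  a_3 = 2;  x_4 = (x_3 − 2)/3 = -9/10
  x_4 = -9/10;  a_4 = 0;  x_5 = (x_4 − 0)/3 = -3/10
  x_5 = -3/10;  a_5 = 0;  x_6 = (x_5 − 0)/3 = -1/10
Digits: (1, 0, 2, 2, 0, 0).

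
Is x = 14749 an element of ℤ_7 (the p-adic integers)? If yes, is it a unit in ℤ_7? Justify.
x ∈ ℤ_7 but not a unit; v_7(x) = 3 > 0

ℤ_7 = {x ∈ ℚ_7 : v_7(x) ≥ 0} and ℤ_7^× = {x ∈ ℤ_7 : v_7(x) = 0}. Here v_7(14749) = v_7(num) − v_7(den) = 3; compare against these criteria.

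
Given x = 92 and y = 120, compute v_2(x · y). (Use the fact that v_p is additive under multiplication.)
v_2(11040) = 5

v_p(x) = 2 (factor: 92 = 2^2 · 23); v_p(y) = 3 (factor: 120 = 2^3 · 15). Additivity: v_p(xy) = v_p(x) + v_p(y) = 2 + 3 = 5. (Direct check: xy = 11040 = 2^5 · (345).)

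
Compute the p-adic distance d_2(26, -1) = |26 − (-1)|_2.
d_2(26, -1) = 1

Step 1 — x − y = 26 − (-1) = 27. Step 2 — v_2(27) = 0 (factor: 27 = (2^0 · 27); the sign does not affect v_p). Step 3 — |x − y|_2 = 2^{0} = 1.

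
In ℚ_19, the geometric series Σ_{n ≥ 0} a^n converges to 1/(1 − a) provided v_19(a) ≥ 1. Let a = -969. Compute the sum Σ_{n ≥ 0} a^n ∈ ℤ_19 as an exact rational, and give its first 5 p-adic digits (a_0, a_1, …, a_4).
Σ a^n = 1/(1 − a) = 1/970;  first 5 digits = (1, 6, 14, 10, 2)

v_19(a) = 1 ≥ 1, so the series converges in ℤ_19 to 1/(1 − a) = 1/(1 − (-969)) = 1/970. Expand this rational in ℤ_19: compute digits iteratively via d_i = x_i mod 19, x_{i+1} = (x_i − d_i)/19. The first 5 digits are (1, 6, 14, 10, 2).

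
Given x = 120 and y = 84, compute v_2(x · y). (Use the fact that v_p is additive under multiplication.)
v_2(10080) = 5

v_p(x) = 3 (factor: 120 = 2^3 · 15); v_p(y) = 2 (factor: 84 = 2^2 · 21). Additivity: v_p(xy) = v_p(x) + v_p(y) = 3 + 2 = 5. (Direct check: xy = 10080 = 2^5 · (315).)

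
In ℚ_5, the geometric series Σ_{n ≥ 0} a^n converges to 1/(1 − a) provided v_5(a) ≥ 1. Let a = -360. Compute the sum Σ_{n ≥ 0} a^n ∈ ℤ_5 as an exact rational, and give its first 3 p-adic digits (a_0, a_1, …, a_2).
Σ a^n = 1/(1 − a) = 1/361;  first 3 digits = (1, 3, 4)

v_5(a) = 1 ≥ 1, so the series converges in ℤ_5 to 1/(1 − a) = 1/(1 − (-360)) = 1/361. Expand this rational in ℤ_5: compute digits iteratively via d_i = x_i mod 5, x_{i+1} = (x_i − d_i)/5. The first 3 digits are (1, 3, 4).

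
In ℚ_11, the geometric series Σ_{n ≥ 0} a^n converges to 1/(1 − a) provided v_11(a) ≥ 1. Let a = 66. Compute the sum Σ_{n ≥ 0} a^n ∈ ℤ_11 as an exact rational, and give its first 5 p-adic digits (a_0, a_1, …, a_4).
Σ a^n = 1/(1 − a) = -1/65;  first 5 digits = (1, 6, 3, 10, 6)

v_11(a) = 1 ≥ 1, so the series converges in ℤ_11 to 1/(1 − a) = 1/(1 − 66) = -1/65. Expand this rational in ℤ_11: compute digits iteratively via d_i = x_i mod 11, x_{i+1} = (x_i − d_i)/11. The first 5 digits are (1, 6, 3, 10, 6).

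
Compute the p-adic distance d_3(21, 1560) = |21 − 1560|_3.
d_3(21, 1560) = 1/81

Step 1 — x − y = 21 − 1560 = -1539. Step 2 — v_3(-1539) = 4 (factor: -1539 = −(3^4 · 19); the sign does not affect v_p). Step 3 — |x − y|_3 = 3^{-4} = 1/81.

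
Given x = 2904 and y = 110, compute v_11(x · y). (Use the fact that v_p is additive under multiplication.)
v_11(319440) = 3

v_p(x) = 2 (factor: 2904 = 11^2 · 24); v_p(y) = 1 (factor: 110 = 11^1 · 10). Additivity: v_p(xy) = v_p(x) + v_p(y) = 2 + 1 = 3. (Direct check: xy = 319440 = 11^3 · (240).)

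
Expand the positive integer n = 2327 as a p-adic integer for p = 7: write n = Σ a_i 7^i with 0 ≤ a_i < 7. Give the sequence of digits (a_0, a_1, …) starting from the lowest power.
(a_0, a_1, …) = (3, 3, 5, 6)

Repeated division by 7 gives the digits low-to-high: 2327 = 3 + 3·7^1 + 5·7^2 + 6·7^3. Digit sequence: (3, 3, 5, 6).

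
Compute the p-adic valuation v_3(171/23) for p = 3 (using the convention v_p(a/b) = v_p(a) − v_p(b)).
v_3(171/23) = 2

Factor powers of 3 from the numerator and denominator of the reduced fraction: 171 = 3^2 · 19 and 23 = 3^0 · 23. Apply v_p(a/b) = v_p(a) − v_p(b): v_3(171/23) = 2 − 0 = 2.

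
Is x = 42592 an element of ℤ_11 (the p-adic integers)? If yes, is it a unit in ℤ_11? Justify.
x ∈ ℤ_11 but not a unit; v_11(x) = 3 > 0

ℤ_11 = {x ∈ ℚ_11 : v_11(x) ≥ 0} and ℤ_11^× = {x ∈ ℤ_11 : v_11(x) = 0}. Here v_11(42592) = v_11(num) − v_11(den) = 3; compare against these criteria.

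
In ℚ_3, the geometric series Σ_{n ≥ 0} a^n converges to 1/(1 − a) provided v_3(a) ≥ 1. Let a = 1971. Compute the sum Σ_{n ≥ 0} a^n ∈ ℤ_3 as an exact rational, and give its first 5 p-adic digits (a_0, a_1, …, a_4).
Σ a^n = 1/(1 − a) = -1/1970;  first 5 digits = (1, 0, 0, 1, 0)

v_3(a) = 3 ≥ 1, so the series converges in ℤ_3 to 1/(1 − a) = 1/(1 − 1971) = -1/1970. Expand this rational in ℤ_3: compute digits iteratively via d_i = x_i mod 3, x_{i+1} = (x_i − d_i)/3. The first 5 digits are (1, 0, 0, 1, 0).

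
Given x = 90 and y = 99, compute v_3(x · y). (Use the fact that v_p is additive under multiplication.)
v_3(8910) = 4

v_p(x) = 2 (factor: 90 = 3^2 · 10); v_p(y) = 2 (factor: 99 = 3^2 · 11). Additivity: v_p(xy) = v_p(x) + v_p(y) = 2 + 2 = 4. (Direct check: xy = 8910 = 3^4 · (110).)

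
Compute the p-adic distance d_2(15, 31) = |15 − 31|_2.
d_2(15, 31) = 1/16

Step 1 — x − y = 15 − 31 = -16. Step 2 — v_2(-16) = 4 (factor: -16 = −(2^4 · 1); the sign does not affect v_p). Step 3 — |x − y|_2 = 2^{-4} = 1/16.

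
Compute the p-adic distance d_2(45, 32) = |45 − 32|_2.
d_2(45, 32) = 1

Step 1 — x − y = 45 − 32 = 13. Step 2 — v_2(13) = 0 (factor: 13 = (2^0 · 13); the sign does not affect v_p). Step 3 — |x − y|_2 = 2^{0} = 1.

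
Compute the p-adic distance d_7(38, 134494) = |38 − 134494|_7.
d_7(38, 134494) = 1/16807

Step 1 — x − y = 38 − 134494 = -134456. Step 2 — v_7(-134456) = 5 (factor: -134456 = −(7^5 · 8); the sign does not affect v_p). Step 3 — |x − y|_7 = 7^{-5} = 1/16807.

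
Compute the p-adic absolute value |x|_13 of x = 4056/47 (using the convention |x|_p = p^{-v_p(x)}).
|4056/47|_13 = 1/169

Step 1 — compute v_13(x) by factoring powers of 13 out of the numerator and denominator: v_13(4056/47) = 2. Step 2 — apply |x|_p = p^{-v_p(x)} = 13^{-2} = 1/169.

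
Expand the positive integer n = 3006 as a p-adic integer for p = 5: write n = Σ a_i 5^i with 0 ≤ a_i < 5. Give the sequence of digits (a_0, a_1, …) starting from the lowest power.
(a_0, a_1, …) = (1, 1, 0, 4, 4)

Repeated division by 5 gives the digits low-to-high: 3006 = 1 + 1·5^1 + 4·5^3 + 4·5^4. Digit sequence: (1, 1, 0, 4, 4).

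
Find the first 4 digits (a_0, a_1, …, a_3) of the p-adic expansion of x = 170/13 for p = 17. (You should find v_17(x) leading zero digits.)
(a_0, …, a_3) = (0, 6, 1, 13)

v_17(170/13) = 1, so a_0 = ... = a_0 = 0. Factor out: x = 17^1 · u with u = 10/13 a unit in ℤ_17. Expand u iteratively via a_{v+i} = u_i mod 17, u_{i+1} = (u_i − a_{v+i})/17:
  u_0 = 10/13;  a_1 = 6;  u_1 = (u_0 − 6)/17 = -4/13
  u_1 = -4/13;  a_2 = 1;  u_2 = (u_1 − 1)/17 = -1/13
  u_2 = -1/13;  a_3 = 13;  u_3 = (u_2 − 13)/17 = -10/13
Digits: (0, 6, 1, 13).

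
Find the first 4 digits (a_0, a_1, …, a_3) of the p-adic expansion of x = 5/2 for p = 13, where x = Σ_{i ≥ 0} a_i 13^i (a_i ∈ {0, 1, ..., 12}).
(a_0, …, a_3) = (9, 6, 6, 6)

v_13(5/2) = 0 (numerator and denominator both coprime to 13), so x ∈ ℤ_13^×. Compute digits iteratively via a_i = x_i mod 13, x_{i+1} = (x_i − a_i)/13, with x_0 = x:
  x_0 = 5/2;  a_0 = 9;  x_1 = (x_0 − 9)/13 = -1/2
  x_1 = -1/2;  a_1 = 6;  x_2 = (x_1 − 6)/13 = -1/2
  x_2 = -1/2;  a_2 = 6;  x_3 = (x_2 − 6)/13 = -1/2
  x_3 = -1/2;  a_3 = 6;  x_4 = (x_3 − 6)/13 = -1/2
Digits: (9, 6, 6, 6).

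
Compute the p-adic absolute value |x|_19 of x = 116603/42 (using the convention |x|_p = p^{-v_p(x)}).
|116603/42|_19 = 1/6859

Step 1 — compute v_19(x) by factoring powers of 19 out of the numerator and denominator: v_19(116603/42) = 3. Step 2 — apply |x|_p = p^{-v_p(x)} = 19^{-3} = 1/6859.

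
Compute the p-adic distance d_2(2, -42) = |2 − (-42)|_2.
d_2(2, -42) = 1/4

Step 1 — x − y = 2 − (-42) = 44. Step 2 — v_2(44) = 2 (factor: 44 = (2^2 · 11); the sign does not affect v_p). Step 3 — |x − y|_2 = 2^{-2} = 1/4.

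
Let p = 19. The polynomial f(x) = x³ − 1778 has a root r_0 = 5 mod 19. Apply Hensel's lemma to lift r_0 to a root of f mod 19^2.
r_1 = 157 (mod 361)

Hensel: r_{i+1} = r_i − f(r_i)/f′(r_i) mod 19^{i+2}, where f′(x) = 3x². Iterate:
  r_0 = 5 (mod 19)
  r_1 = 157 (mod 361)
Final: r = 157 with f(r) ≡ 0 mod 19^2.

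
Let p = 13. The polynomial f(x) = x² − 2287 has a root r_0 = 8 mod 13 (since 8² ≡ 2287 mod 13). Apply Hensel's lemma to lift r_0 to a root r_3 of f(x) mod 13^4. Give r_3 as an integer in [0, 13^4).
r_3 = 18832 (mod 28561)

Hensel's recurrence: r_{i+1} = r_i − f(r_i)·(f′(r_i))^{-1} mod 13^{i+2}, with f′(x) = 2x. Iterate:
  r_0 = 8 (mod 13)
  r_1 = 73 (mod 169)
  r_2 = 1256 (mod 2197)
  r_3 = 18832 (mod 28561)
Final: r_3 = 18832, and one checks f(r_3) ≡ 0 mod 13^4.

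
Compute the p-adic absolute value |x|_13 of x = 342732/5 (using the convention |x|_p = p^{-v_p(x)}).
|342732/5|_13 = 1/28561

Step 1 — compute v_13(x) by factoring powers of 13 out of the numerator and denominator: v_13(342732/5) = 4. Step 2 — apply |x|_p = p^{-v_p(x)} = 13^{-4} = 1/28561.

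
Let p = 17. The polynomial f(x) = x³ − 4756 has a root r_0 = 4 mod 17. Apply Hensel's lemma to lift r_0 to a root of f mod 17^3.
r_2 = 3931 (mod 4913)

Hensel: r_{i+1} = r_i − f(r_i)/f′(r_i) mod 17^{i+2}, where f′(x) = 3x². Iterate:
  r_0 = 4 (mod 17)
  r_1 = 174 (mod 289)
  r_2 = 3931 (mod 4913)
Final: r = 3931 with f(r) ≡ 0 mod 17^3.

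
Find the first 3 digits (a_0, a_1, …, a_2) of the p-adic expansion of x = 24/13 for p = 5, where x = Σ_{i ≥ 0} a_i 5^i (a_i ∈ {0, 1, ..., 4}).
(a_0, …, a_2) = (3, 4, 3)

v_5(24/13) = 0 (numerator and denominator both coprime to 5), so x ∈ ℤ_5^×. Compute digits iteratively via a_i = x_i mod 5, x_{i+1} = (x_i − a_i)/5, with x_0 = x:
  x_0 = 24/13;  a_0 = 3;  x_1 = (x_0 − 3)/5 = -3/13
  x_1 = -3/13;  a_1 = 4;  x_2 = (x_1 − 4)/5 = -11/13
  x_2 = -11/13;  a_2 = 3;  x_3 = (x_2 − 3)/5 = -10/13
Digits: (3, 4, 3).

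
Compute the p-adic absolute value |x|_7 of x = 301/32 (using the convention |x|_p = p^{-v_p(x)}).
|301/32|_7 = 1/7

Step 1 — compute v_7(x) by factoring powers of 7 out of the numerator and denominator: v_7(301/32) = 1. Step 2 — apply |x|_p = p^{-v_p(x)} = 7^{-1} = 1/7.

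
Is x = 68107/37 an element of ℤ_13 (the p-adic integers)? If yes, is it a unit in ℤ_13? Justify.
x ∈ ℤ_13 but not a unit; v_13(x) = 3 > 0

ℤ_13 = {x ∈ ℚ_13 : v_13(x) ≥ 0} and ℤ_13^× = {x ∈ ℤ_13 : v_13(x) = 0}. Here v_13(68107/37) = v_13(num) − v_13(den) = 3; compare against these criteria.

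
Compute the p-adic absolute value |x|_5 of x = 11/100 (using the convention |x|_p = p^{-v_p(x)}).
|11/100|_5 = 25

Step 1 — compute v_5(x) by factoring powers of 5 out of the numerator and denominator: v_5(11/100) = -2. Step 2 — apply |x|_p = p^{-v_p(x)} = 5^{2} = 25.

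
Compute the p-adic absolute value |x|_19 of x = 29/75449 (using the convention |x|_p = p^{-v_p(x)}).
|29/75449|_19 = 6859

Step 1 — compute v_19(x) by factoring powers of 19 out of the numerator and denominator: v_19(29/75449) = -3. Step 2 — apply |x|_p = p^{-v_p(x)} = 19^{3} = 6859.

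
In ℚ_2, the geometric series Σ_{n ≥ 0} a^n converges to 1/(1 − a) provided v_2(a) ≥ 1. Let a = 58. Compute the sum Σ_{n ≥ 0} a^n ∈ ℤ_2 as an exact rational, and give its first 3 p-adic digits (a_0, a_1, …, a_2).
Σ a^n = 1/(1 − a) = -1/57;  first 3 digits = (1, 1, 1)

v_2(a) = 1 ≥ 1, so the series converges in ℤ_2 to 1/(1 − a) = 1/(1 − 58) = -1/57. Expand this rational in ℤ_2: compute digits iteratively via d_i = x_i mod 2, x_{i+1} = (x_i − d_i)/2. The first 3 digits are (1, 1, 1).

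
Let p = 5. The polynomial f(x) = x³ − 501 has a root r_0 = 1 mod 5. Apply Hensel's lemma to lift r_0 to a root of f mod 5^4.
r_3 = 376 (mod 625)

Hensel: r_{i+1} = r_i − f(r_i)/f′(r_i) mod 5^{i+2}, where f′(x) = 3x². Iterate:
  r_0 = 1 (mod 5)
  r_1 = 1 (mod 25)
  r_2 = 1 (mod 125)
  r_3 = 376 (mod 625)
Final: r = 376 with f(r) ≡ 0 mod 5^4.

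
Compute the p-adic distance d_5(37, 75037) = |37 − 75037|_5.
d_5(37, 75037) = 1/3125

Step 1 — x − y = 37 − 75037 = -75000. Step 2 — v_5(-75000) = 5 (factor: -75000 = −(5^5 · 24); the sign does not affect v_p). Step 3 — |x − y|_5 = 5^{-5} = 1/3125.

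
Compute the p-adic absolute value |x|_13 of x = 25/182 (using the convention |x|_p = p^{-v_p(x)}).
|25/182|_13 = 13

Step 1 — compute v_13(x) by factoring powers of 13 out of the numerator and denominator: v_13(25/182) = -1. Step 2 — apply |x|_p = p^{-v_p(x)} = 13^{1} = 13.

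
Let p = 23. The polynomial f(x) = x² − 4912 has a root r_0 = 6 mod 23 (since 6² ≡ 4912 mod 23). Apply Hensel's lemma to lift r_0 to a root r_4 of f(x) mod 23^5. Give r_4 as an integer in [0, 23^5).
r_4 = 3889444 (mod 6436343)

Hensel's recurrence: r_{i+1} = r_i − f(r_i)·(f′(r_i))^{-1} mod 23^{i+2}, with f′(x) = 2x. Iterate:
  r_0 = 6 (mod 23)
  r_1 = 236 (mod 529)
  r_2 = 8171 (mod 12167)
  r_3 = 251511 (mod 279841)
  r_4 = 3889444 (mod 6436343)
Final: r_4 = 3889444, and one checks f(r_4) ≡ 0 mod 23^5.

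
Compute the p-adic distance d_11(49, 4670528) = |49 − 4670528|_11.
d_11(49, 4670528) = 1/161051

Step 1 — x − y = 49 − 4670528 = -4670479. Step 2 — v_11(-4670479) = 5 (factor: -4670479 = −(11^5 · 29); the sign does not affect v_p). Step 3 — |x − y|_11 = 11^{-5} = 1/161051.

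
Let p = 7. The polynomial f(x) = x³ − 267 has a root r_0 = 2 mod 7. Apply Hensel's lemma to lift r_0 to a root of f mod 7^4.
r_3 = 1857 (mod 2401)

Hensel: r_{i+1} = r_i − f(r_i)/f′(r_i) mod 7^{i+2}, where f′(x) = 3x². Iterate:
  r_0 = 2 (mod 7)
  r_1 = 44 (mod 49)
  r_2 = 142 (mod 343)
  r_3 = 1857 (mod 2401)
Final: r = 1857 with f(r) ≡ 0 mod 7^4.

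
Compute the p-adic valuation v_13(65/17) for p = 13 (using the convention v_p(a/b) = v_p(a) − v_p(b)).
v_13(65/17) = 1

Factor powers of 13 from the numerator and denominator of the reduced fraction: 65 = 13^1 · 5 and 17 = 13^0 · 17. Apply v_p(a/b) = v_p(a) − v_p(b): v_13(65/17) = 1 − 0 = 1.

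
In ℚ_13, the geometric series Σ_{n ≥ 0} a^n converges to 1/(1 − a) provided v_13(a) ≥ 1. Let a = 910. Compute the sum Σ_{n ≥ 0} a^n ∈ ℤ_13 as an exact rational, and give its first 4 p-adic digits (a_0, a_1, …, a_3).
Σ a^n = 1/(1 − a) = -1/909;  first 4 digits = (1, 5, 4, 8)

v_13(a) = 1 ≥ 1, so the series converges in ℤ_13 to 1/(1 − a) = 1/(1 − 910) = -1/909. Expand this rational in ℤ_13: compute digits iteratively via d_i = x_i mod 13, x_{i+1} = (x_i − d_i)/13. The first 4 digits are (1, 5, 4, 8).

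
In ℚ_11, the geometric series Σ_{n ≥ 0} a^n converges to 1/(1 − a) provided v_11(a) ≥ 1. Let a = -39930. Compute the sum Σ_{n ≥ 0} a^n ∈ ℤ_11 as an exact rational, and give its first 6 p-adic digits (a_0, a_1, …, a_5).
Σ a^n = 1/(1 − a) = 1/39931;  first 6 digits = (1, 0, 0, 3, 8, 10)

v_11(a) = 3 ≥ 1, so the series converges in ℤ_11 to 1/(1 − a) = 1/(1 − (-39930)) = 1/39931. Expand this rational in ℤ_11: compute digits iteratively via d_i = x_i mod 11, x_{i+1} = (x_i − d_i)/11. The first 6 digits are (1, 0, 0, 3, 8, 10).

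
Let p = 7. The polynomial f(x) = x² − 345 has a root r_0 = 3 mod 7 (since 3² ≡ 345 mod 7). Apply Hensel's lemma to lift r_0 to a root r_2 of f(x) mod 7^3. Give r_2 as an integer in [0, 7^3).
r_2 = 108 (mod 343)

Hensel's recurrence: r_{i+1} = r_i − f(r_i)·(f′(r_i))^{-1} mod 7^{i+2}, with f′(x) = 2x. Iterate:
  r_0 = 3 (mod 7)
  r_1 = 10 (mod 49)
  r_2 = 108 (mod 343)
Final: r_2 = 108, and one checks f(r_2) ≡ 0 mod 7^3.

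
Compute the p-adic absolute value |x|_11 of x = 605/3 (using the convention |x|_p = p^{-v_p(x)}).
|605/3|_11 = 1/121

Step 1 — compute v_11(x) by factoring powers of 11 out of the numerator and denominator: v_11(605/3) = 2. Step 2 — apply |x|_p = p^{-v_p(x)} = 11^{-2} = 1/121.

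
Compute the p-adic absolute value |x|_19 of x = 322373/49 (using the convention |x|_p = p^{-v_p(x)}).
|322373/49|_19 = 1/6859

Step 1 — compute v_19(x) by factoring powers of 19 out of the numerator and denominator: v_19(322373/49) = 3. Step 2 — apply |x|_p = p^{-v_p(x)} = 19^{-3} = 1/6859.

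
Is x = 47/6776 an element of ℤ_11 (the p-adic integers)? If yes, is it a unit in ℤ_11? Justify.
x ∉ ℤ_11 (v_11(x) = -2 < 0)

ℤ_11 = {x ∈ ℚ_11 : v_11(x) ≥ 0} and ℤ_11^× = {x ∈ ℤ_11 : v_11(x) = 0}. Here v_11(47/6776) = v_11(num) − v_11(den) = -2; compare against these criteria.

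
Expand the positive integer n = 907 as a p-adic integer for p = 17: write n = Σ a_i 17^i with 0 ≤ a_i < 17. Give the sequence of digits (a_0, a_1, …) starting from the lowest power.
(a_0, a_1, …) = (6, 2, 3)

Repeated division by 17 gives the digits low-to-high: 907 = 6 + 2·17^1 + 3·17^2. Digit sequence: (6, 2, 3).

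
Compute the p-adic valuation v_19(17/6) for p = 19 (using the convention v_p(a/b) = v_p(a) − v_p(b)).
v_19(17/6) = 0

Factor powers of 19 from the numerator and denominator of the reduced fraction: 17 = 19^0 · 17 and 6 = 19^0 · 6. Apply v_p(a/b) = v_p(a) − v_p(b): v_19(17/6) = 0 − 0 = 0.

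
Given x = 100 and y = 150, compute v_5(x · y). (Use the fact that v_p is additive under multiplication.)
v_5(15000) = 4

v_p(x) = 2 (factor: 100 = 5^2 · 4); v_p(y) = 2 (factor: 150 = 5^2 · 6). Additivity: v_p(xy) = v_p(x) + v_p(y) = 2 + 2 = 4. (Direct check: xy = 15000 = 5^4 · (24).)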